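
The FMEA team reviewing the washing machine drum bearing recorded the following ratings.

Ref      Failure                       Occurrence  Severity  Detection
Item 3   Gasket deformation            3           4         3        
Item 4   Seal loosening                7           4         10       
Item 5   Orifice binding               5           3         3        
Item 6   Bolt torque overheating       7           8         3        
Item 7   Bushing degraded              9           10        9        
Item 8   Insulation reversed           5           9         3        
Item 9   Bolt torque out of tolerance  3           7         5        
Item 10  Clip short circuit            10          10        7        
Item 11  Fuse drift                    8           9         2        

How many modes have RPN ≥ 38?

8

RPN = Severity × Occurrence × Detection:
  Item 3: 4 × 3 × 3 = 36
  Item 4: 4 × 7 × 10 = 280
  Item 5: 3 × 5 × 3 = 45
  Item 6: 8 × 7 × 3 = 168
  Item 7: 10 × 9 × 9 = 810
  Item 8: 9 × 5 × 3 = 135
  Item 9: 7 × 3 × 5 = 105
  Item 10: 10 × 10 × 7 = 700
  Item 11: 9 × 8 × 2 = 144
Modes with RPN ≥ 38: Item 4 (280), Item 5 (45), Item 6 (168), Item 7 (810), Item 8 (135), Item 9 (105), Item 10 (700), Item 11 (144) → 8.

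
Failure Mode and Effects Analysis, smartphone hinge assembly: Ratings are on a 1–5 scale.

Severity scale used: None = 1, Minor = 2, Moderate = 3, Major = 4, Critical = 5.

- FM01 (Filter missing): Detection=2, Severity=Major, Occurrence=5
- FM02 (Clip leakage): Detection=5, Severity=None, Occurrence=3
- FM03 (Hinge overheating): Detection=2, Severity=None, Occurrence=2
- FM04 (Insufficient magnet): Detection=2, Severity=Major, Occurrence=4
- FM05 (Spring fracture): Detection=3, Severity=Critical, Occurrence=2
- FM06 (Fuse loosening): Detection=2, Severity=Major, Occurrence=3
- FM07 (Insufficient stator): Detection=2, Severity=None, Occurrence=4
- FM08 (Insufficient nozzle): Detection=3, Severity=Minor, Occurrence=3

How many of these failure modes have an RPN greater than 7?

7

RPN = Severity × Occurrence × Detection:
  FM01: 4 × 5 × 2 = 40
  FM02: 1 × 3 × 5 = 15
  FM03: 1 × 2 × 2 = 4
  FM04: 4 × 4 × 2 = 32
  FM05: 5 × 2 × 3 = 30
  FM06: 4 × 3 × 2 = 24
  FM07: 1 × 4 × 2 = 8
  FM08: 2 × 3 × 3 = 18
Modes with RPN > 7: FM01 (40), FM02 (15), FM04 (32), FM05 (30), FM06 (24), FM07 (8), FM08 (18) → 7.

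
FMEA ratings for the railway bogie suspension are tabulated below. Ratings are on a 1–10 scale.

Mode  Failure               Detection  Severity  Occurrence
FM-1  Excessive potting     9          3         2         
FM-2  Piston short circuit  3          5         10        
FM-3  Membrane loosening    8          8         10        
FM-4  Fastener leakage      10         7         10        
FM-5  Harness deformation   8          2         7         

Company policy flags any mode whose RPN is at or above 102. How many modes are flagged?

4

RPN = Severity × Occurrence × Detection:
  FM-1: 3 × 2 × 9 = 54
  FM-2: 5 × 10 × 3 = 150
  FM-3: 8 × 10 × 8 = 640
  FM-4: 7 × 10 × 10 = 700
  FM-5: 2 × 7 × 8 = 112
Modes with RPN ≥ 102: FM-2 (150), FM-3 (640), FM-4 (700), FM-5 (112) → 4.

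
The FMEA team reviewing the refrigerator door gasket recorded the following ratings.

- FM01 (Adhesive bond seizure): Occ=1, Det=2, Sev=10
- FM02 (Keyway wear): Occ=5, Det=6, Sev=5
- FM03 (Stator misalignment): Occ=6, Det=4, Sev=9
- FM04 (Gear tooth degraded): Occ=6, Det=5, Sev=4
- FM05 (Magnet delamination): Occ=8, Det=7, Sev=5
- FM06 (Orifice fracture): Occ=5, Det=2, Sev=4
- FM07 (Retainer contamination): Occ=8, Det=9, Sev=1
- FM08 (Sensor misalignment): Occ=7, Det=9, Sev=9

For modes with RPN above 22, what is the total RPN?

1445

RPN = Severity × Occurrence × Detection:
  FM01: 10 × 1 × 2 = 20
  FM02: 5 × 5 × 6 = 150
  FM03: 9 × 6 × 4 = 216
  FM04: 4 × 6 × 5 = 120
  FM05: 5 × 8 × 7 = 280
  FM06: 4 × 5 × 2 = 40
  FM07: 1 × 8 × 9 = 72
  FM08: 9 × 7 × 9 = 567
RPN > 22: FM02 (150), FM03 (216), FM04 (120), FM05 (280), FM06 (40), FM07 (72), FM08 (567).
Sum: 150 + 216 + 120 + 280 + 40 + 72 + 567 = 1445.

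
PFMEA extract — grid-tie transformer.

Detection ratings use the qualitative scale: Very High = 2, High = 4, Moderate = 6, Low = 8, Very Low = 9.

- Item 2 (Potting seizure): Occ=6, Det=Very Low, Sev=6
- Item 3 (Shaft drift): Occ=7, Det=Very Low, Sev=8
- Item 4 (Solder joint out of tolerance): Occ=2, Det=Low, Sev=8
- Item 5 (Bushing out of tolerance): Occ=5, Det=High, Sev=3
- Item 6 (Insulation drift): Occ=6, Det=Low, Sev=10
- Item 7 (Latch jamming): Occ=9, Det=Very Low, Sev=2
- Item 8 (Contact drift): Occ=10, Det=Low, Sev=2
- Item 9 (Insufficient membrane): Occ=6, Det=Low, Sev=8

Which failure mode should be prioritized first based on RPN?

RPN = Severity × Occurrence × Detection:
  Item 2: 6 × 6 × 9 = 324
  Item 3: 8 × 7 × 9 = 504
  Item 4: 8 × 2 × 8 = 128
  Item 5: 3 × 5 × 4 = 60
  Item 6: 10 × 6 × 8 = 480
  Item 7: 2 × 9 × 9 = 162
  Item 8: 2 × 10 × 8 = 160
  Item 9: 8 × 6 × 8 = 384
Highest RPN is 504 → Item 3.

Item 3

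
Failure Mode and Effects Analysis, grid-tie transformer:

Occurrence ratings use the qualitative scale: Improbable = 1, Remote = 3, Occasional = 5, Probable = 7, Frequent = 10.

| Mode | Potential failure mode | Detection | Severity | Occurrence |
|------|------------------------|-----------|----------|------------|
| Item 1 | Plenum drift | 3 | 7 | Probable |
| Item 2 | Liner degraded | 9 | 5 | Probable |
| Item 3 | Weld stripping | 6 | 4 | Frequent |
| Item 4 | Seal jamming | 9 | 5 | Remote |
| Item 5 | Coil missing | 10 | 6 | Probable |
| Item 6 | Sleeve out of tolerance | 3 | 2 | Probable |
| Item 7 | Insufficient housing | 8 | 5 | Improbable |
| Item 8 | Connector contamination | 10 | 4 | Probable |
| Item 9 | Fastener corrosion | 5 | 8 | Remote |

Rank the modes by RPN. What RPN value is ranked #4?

240

RPN = Severity × Occurrence × Detection:
  Item 1: 7 × 7 × 3 = 147
  Item 2: 5 × 7 × 9 = 315
  Item 3: 4 × 10 × 6 = 240
  Item 4: 5 × 3 × 9 = 135
  Item 5: 6 × 7 × 10 = 420
  Item 6: 2 × 7 × 3 = 42
  Item 7: 5 × 1 × 8 = 40
  Item 8: 4 × 7 × 10 = 280
  Item 9: 8 × 3 × 5 = 120
Sorted descending: 420, 315, 280, 240, 147, 135, 120, 42, 40.
The fourth-highest RPN is 240 (Item 3).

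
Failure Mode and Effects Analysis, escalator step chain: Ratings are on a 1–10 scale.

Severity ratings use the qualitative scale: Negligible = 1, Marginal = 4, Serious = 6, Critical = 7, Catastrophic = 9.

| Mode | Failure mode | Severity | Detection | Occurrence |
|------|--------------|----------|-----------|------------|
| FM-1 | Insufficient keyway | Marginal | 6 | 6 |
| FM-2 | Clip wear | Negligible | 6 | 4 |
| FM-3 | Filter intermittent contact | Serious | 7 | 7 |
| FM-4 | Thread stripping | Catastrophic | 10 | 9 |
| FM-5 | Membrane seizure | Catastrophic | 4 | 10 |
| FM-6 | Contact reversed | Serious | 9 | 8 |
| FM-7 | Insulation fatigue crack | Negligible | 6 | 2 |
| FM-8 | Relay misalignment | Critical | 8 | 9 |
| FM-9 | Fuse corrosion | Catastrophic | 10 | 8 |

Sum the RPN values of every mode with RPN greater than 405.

2466

RPN = Severity × Occurrence × Detection:
  FM-1: 4 × 6 × 6 = 144
  FM-2: 1 × 4 × 6 = 24
  FM-3: 6 × 7 × 7 = 294
  FM-4: 9 × 9 × 10 = 810
  FM-5: 9 × 10 × 4 = 360
  FM-6: 6 × 8 × 9 = 432
  FM-7: 1 × 2 × 6 = 12
  FM-8: 7 × 9 × 8 = 504
  FM-9: 9 × 8 × 10 = 720
RPN > 405: FM-4 (810), FM-6 (432), FM-8 (504), FM-9 (720).
Sum: 810 + 432 + 504 + 720 = 2466.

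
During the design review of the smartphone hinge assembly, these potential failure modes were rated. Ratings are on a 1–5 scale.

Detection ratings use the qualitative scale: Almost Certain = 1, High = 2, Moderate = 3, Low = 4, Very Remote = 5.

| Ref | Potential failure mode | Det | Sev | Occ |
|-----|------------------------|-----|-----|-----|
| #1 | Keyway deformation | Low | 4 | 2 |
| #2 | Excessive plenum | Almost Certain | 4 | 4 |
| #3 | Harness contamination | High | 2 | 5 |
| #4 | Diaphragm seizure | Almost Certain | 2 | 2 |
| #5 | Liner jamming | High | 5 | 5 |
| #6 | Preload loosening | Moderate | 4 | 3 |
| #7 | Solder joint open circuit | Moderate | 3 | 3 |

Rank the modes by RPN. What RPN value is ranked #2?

36

RPN = Severity × Occurrence × Detection:
  #1: 4 × 2 × 4 = 32
  #2: 4 × 4 × 1 = 16
  #3: 2 × 5 × 2 = 20
  #4: 2 × 2 × 1 = 4
  #5: 5 × 5 × 2 = 50
  #6: 4 × 3 × 3 = 36
  #7: 3 × 3 × 3 = 27
Sorted descending: 50, 36, 32, 27, 20, 16, 4.
The second-highest RPN is 36 (#6).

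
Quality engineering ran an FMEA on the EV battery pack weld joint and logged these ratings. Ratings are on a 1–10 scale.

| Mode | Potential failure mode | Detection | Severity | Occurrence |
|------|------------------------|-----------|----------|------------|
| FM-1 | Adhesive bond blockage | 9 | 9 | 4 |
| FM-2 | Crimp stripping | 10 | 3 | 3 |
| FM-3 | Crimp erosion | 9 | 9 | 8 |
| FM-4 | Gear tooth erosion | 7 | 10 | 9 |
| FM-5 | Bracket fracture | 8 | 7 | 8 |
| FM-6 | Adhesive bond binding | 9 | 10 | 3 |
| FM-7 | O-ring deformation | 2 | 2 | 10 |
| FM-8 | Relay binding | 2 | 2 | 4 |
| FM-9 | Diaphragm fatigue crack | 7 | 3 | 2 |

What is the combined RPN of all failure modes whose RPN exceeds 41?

RPN = Severity × Occurrence × Detection:
  FM-1: 9 × 4 × 9 = 324
  FM-2: 3 × 3 × 10 = 90
  FM-3: 9 × 8 × 9 = 648
  FM-4: 10 × 9 × 7 = 630
  FM-5: 7 × 8 × 8 = 448
  FM-6: 10 × 3 × 9 = 270
  FM-7: 2 × 10 × 2 = 40
  FM-8: 2 × 4 × 2 = 16
  FM-9: 3 × 2 × 7 = 42
RPN > 41: FM-1 (324), FM-2 (90), FM-3 (648), FM-4 (630), FM-5 (448), FM-6 (270), FM-9 (42).
Sum: 324 + 90 + 648 + 630 + 448 + 270 + 42 = 2452.

2452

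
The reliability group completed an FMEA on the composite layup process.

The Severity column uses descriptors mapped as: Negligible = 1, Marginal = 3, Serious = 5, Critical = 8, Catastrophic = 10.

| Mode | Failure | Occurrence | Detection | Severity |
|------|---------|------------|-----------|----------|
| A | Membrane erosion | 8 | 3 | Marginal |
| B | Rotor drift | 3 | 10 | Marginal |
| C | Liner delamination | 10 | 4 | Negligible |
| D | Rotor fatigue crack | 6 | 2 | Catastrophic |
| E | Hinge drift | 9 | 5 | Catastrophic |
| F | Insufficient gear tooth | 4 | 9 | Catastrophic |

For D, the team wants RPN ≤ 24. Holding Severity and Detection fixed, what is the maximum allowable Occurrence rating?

D: S=10, O=6, D=2 → current RPN = 120.
Fixed product = 20. Need 20 × O ≤ 24, so O ≤ 24/20 = 1.20.
Maximum integer Occurrence rating = 1 (gives RPN 20; O=2 would give 40 > 24).

1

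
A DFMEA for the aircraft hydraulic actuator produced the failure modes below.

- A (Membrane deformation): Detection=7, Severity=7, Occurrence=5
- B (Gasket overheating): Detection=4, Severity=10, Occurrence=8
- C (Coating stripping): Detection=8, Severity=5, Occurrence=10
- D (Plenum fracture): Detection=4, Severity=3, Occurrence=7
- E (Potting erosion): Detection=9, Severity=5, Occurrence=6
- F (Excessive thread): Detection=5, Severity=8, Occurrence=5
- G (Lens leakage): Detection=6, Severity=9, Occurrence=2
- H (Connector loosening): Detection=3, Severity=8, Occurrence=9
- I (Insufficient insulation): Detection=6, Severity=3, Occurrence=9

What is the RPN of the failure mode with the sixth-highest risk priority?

200

RPN = Severity × Occurrence × Detection:
  A: 7 × 5 × 7 = 245
  B: 10 × 8 × 4 = 320
  C: 5 × 10 × 8 = 400
  D: 3 × 7 × 4 = 84
  E: 5 × 6 × 9 = 270
  F: 8 × 5 × 5 = 200
  G: 9 × 2 × 6 = 108
  H: 8 × 9 × 3 = 216
  I: 3 × 9 × 6 = 162
Sorted descending: 400, 320, 270, 245, 216, 200, 162, 108, 84.
The sixth-highest RPN is 200 (F).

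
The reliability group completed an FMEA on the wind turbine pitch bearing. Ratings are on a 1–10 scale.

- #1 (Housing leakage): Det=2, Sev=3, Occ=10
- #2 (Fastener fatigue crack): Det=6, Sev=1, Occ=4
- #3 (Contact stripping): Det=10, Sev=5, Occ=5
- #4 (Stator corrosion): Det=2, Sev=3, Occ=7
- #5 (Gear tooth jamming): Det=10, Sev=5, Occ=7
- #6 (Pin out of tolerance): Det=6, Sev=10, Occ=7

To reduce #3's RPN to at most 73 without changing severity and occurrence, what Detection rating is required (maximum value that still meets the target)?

2

#3: S=5, O=5, D=10 → current RPN = 250.
Fixed product = 25. Need 25 × D ≤ 73, so D ≤ 73/25 = 2.92.
Maximum integer Detection rating = 2 (gives RPN 50; D=3 would give 75 > 73).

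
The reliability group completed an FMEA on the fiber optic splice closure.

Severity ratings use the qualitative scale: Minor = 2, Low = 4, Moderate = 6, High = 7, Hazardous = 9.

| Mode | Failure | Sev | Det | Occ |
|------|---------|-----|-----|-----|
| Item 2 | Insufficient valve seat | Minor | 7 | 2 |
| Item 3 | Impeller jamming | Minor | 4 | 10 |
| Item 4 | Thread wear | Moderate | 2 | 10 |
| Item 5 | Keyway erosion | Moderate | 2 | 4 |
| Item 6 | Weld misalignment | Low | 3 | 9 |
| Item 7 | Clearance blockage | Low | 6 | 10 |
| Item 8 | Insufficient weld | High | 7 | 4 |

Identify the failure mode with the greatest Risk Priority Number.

Item 7

RPN = Severity × Occurrence × Detection:
  Item 2: 2 × 2 × 7 = 28
  Item 3: 2 × 10 × 4 = 80
  Item 4: 6 × 10 × 2 = 120
  Item 5: 6 × 4 × 2 = 48
  Item 6: 4 × 9 × 3 = 108
  Item 7: 4 × 10 × 6 = 240
  Item 8: 7 × 4 × 7 = 196
Highest RPN is 240 → Item 7.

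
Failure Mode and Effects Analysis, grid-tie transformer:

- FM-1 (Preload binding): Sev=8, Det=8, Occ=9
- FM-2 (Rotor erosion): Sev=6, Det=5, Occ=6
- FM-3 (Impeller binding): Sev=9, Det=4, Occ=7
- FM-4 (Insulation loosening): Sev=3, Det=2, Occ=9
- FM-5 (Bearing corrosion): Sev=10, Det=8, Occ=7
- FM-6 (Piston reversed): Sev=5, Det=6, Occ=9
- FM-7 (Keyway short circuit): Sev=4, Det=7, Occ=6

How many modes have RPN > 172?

RPN = Severity × Occurrence × Detection:
  FM-1: 8 × 9 × 8 = 576
  FM-2: 6 × 6 × 5 = 180
  FM-3: 9 × 7 × 4 = 252
  FM-4: 3 × 9 × 2 = 54
  FM-5: 10 × 7 × 8 = 560
  FM-6: 5 × 9 × 6 = 270
  FM-7: 4 × 6 × 7 = 168
Modes with RPN > 172: FM-1 (576), FM-2 (180), FM-3 (252), FM-5 (560), FM-6 (270) → 5.

5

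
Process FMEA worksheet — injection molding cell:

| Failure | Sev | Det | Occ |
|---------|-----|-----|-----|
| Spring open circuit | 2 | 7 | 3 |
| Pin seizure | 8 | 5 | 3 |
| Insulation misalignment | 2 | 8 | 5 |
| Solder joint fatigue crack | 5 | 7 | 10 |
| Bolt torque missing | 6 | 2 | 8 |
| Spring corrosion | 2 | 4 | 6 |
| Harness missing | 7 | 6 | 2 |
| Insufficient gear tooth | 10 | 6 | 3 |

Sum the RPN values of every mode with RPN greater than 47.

RPN = Severity × Occurrence × Detection:
  Spring open circuit: 2 × 3 × 7 = 42
  Pin seizure: 8 × 3 × 5 = 120
  Insulation misalignment: 2 × 5 × 8 = 80
  Solder joint fatigue crack: 5 × 10 × 7 = 350
  Bolt torque missing: 6 × 8 × 2 = 96
  Spring corrosion: 2 × 6 × 4 = 48
  Harness missing: 7 × 2 × 6 = 84
  Insufficient gear tooth: 10 × 3 × 6 = 180
RPN > 47: Pin seizure (120), Insulation misalignment (80), Solder joint fatigue crack (350), Bolt torque missing (96), Spring corrosion (48), Harness missing (84), Insufficient gear tooth (180).
Sum: 120 + 80 + 350 + 96 + 48 + 84 + 180 = 958.

958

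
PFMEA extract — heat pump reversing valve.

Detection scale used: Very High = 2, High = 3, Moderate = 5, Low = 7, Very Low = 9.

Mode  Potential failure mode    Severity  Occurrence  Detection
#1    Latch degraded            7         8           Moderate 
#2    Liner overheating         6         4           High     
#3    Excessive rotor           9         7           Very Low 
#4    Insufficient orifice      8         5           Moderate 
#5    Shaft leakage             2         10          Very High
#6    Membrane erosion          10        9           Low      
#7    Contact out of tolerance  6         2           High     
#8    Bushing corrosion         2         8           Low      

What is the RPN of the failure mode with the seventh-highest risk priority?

RPN = Severity × Occurrence × Detection:
  #1: 7 × 8 × 5 = 280
  #2: 6 × 4 × 3 = 72
  #3: 9 × 7 × 9 = 567
  #4: 8 × 5 × 5 = 200
  #5: 2 × 10 × 2 = 40
  #6: 10 × 9 × 7 = 630
  #7: 6 × 2 × 3 = 36
  #8: 2 × 8 × 7 = 112
Sorted descending: 630, 567, 280, 200, 112, 72, 40, 36.
The seventh-highest RPN is 40 (#5).

40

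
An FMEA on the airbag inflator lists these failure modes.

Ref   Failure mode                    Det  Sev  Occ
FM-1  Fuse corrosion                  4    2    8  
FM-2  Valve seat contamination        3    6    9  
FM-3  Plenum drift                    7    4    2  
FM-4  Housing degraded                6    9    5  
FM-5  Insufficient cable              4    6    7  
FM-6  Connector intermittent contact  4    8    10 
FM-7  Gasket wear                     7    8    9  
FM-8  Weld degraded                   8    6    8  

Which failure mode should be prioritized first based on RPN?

FM-7

RPN = Severity × Occurrence × Detection:
  FM-1: 2 × 8 × 4 = 64
  FM-2: 6 × 9 × 3 = 162
  FM-3: 4 × 2 × 7 = 56
  FM-4: 9 × 5 × 6 = 270
  FM-5: 6 × 7 × 4 = 168
  FM-6: 8 × 10 × 4 = 320
  FM-7: 8 × 9 × 7 = 504
  FM-8: 6 × 8 × 8 = 384
Highest RPN is 504 → FM-7.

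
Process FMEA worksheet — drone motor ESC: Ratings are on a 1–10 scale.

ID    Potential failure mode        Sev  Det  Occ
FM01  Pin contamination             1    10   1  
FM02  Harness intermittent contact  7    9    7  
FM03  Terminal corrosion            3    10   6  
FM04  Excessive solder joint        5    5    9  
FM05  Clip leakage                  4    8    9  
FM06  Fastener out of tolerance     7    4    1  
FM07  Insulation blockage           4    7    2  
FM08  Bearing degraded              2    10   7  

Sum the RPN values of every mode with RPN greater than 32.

RPN = Severity × Occurrence × Detection:
  FM01: 1 × 1 × 10 = 10
  FM02: 7 × 7 × 9 = 441
  FM03: 3 × 6 × 10 = 180
  FM04: 5 × 9 × 5 = 225
  FM05: 4 × 9 × 8 = 288
  FM06: 7 × 1 × 4 = 28
  FM07: 4 × 2 × 7 = 56
  FM08: 2 × 7 × 10 = 140
RPN > 32: FM02 (441), FM03 (180), FM04 (225), FM05 (288), FM07 (56), FM08 (140).
Sum: 441 + 180 + 225 + 288 + 56 + 140 = 1330.

1330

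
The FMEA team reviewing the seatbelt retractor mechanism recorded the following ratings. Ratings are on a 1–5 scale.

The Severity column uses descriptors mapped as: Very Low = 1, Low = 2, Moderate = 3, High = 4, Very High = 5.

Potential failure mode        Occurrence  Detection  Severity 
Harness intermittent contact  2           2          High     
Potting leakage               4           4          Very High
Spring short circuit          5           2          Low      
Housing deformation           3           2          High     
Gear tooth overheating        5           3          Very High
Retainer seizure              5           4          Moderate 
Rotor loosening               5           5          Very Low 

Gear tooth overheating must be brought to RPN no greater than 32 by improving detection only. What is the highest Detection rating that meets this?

Gear tooth overheating: S=5, O=5, D=3 → current RPN = 75.
Fixed product = 25. Need 25 × D ≤ 32, so D ≤ 32/25 = 1.28.
Maximum integer Detection rating = 1 (gives RPN 25; D=2 would give 50 > 32).

1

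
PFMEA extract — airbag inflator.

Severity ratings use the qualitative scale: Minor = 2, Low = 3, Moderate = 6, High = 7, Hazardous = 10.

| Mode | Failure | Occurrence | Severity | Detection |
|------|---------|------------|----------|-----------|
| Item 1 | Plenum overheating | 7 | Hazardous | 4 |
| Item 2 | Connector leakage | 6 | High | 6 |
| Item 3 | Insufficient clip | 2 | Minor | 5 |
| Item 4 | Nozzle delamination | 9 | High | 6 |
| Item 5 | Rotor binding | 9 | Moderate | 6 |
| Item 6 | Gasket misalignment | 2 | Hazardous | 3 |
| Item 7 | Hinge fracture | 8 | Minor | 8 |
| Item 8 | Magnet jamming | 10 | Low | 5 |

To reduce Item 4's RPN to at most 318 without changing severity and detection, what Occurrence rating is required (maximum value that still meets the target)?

Item 4: S=7, O=9, D=6 → current RPN = 378.
Fixed product = 42. Need 42 × O ≤ 318, so O ≤ 318/42 = 7.57.
Maximum integer Occurrence rating = 7 (gives RPN 294; O=8 would give 336 > 318).

7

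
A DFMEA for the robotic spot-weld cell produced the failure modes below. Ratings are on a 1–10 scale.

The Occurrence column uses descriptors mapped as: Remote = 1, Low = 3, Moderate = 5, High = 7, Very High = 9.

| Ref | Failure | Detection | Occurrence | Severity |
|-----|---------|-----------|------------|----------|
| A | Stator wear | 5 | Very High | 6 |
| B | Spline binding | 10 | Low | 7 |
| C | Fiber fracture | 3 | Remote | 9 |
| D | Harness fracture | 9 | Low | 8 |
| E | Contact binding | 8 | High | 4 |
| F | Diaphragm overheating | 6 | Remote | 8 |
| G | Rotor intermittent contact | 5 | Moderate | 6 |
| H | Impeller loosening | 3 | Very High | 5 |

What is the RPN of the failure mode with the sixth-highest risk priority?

135

RPN = Severity × Occurrence × Detection:
  A: 6 × 9 × 5 = 270
  B: 7 × 3 × 10 = 210
  C: 9 × 1 × 3 = 27
  D: 8 × 3 × 9 = 216
  E: 4 × 7 × 8 = 224
  F: 8 × 1 × 6 = 48
  G: 6 × 5 × 5 = 150
  H: 5 × 9 × 3 = 135
Sorted descending: 270, 224, 216, 210, 150, 135, 48, 27.
The sixth-highest RPN is 135 (H).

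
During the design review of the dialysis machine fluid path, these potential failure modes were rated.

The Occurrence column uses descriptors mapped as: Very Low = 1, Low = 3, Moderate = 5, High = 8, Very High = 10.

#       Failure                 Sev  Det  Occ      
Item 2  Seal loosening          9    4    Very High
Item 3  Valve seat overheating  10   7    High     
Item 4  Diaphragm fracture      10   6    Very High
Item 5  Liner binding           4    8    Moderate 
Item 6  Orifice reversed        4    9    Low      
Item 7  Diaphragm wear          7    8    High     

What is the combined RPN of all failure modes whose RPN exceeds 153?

2128

RPN = Severity × Occurrence × Detection:
  Item 2: 9 × 10 × 4 = 360
  Item 3: 10 × 8 × 7 = 560
  Item 4: 10 × 10 × 6 = 600
  Item 5: 4 × 5 × 8 = 160
  Item 6: 4 × 3 × 9 = 108
  Item 7: 7 × 8 × 8 = 448
RPN > 153: Item 2 (360), Item 3 (560), Item 4 (600), Item 5 (160), Item 7 (448).
Sum: 360 + 560 + 600 + 160 + 448 = 2128.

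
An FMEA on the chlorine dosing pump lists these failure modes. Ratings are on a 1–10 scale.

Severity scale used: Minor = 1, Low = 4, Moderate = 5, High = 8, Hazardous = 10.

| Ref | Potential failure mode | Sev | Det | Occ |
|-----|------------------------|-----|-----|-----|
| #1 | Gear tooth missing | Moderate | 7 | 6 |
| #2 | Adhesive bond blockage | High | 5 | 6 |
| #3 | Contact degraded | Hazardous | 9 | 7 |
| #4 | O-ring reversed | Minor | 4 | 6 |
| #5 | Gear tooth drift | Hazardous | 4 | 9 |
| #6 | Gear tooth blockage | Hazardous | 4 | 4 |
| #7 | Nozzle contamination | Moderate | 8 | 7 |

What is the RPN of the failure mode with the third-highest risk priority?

280

RPN = Severity × Occurrence × Detection:
  #1: 5 × 6 × 7 = 210
  #2: 8 × 6 × 5 = 240
  #3: 10 × 7 × 9 = 630
  #4: 1 × 6 × 4 = 24
  #5: 10 × 9 × 4 = 360
  #6: 10 × 4 × 4 = 160
  #7: 5 × 7 × 8 = 280
Sorted descending: 630, 360, 280, 240, 210, 160, 24.
The third-highest RPN is 280 (#7).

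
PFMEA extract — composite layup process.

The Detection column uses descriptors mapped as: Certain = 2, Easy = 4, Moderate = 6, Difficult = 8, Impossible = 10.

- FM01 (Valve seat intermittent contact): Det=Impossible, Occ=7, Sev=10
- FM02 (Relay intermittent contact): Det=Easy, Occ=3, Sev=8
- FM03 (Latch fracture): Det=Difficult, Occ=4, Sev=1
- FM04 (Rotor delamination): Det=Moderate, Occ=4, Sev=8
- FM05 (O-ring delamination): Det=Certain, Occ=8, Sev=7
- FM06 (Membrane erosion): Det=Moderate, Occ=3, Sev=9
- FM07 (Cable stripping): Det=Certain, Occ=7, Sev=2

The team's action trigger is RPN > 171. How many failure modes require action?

RPN = Severity × Occurrence × Detection:
  FM01: 10 × 7 × 10 = 700
  FM02: 8 × 3 × 4 = 96
  FM03: 1 × 4 × 8 = 32
  FM04: 8 × 4 × 6 = 192
  FM05: 7 × 8 × 2 = 112
  FM06: 9 × 3 × 6 = 162
  FM07: 2 × 7 × 2 = 28
Modes with RPN > 171: FM01 (700), FM04 (192) → 2.

2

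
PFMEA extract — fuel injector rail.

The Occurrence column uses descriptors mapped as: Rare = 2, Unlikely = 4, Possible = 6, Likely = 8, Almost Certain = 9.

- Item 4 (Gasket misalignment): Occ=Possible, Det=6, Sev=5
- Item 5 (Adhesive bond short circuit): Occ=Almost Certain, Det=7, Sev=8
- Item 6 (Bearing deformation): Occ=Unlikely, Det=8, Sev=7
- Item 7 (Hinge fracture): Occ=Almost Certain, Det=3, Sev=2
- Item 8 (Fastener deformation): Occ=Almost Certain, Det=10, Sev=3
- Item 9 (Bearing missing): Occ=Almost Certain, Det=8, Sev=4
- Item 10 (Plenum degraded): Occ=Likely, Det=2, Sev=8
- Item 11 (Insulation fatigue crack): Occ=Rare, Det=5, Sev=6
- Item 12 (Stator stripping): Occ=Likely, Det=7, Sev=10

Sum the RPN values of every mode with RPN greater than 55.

RPN = Severity × Occurrence × Detection:
  Item 4: 5 × 6 × 6 = 180
  Item 5: 8 × 9 × 7 = 504
  Item 6: 7 × 4 × 8 = 224
  Item 7: 2 × 9 × 3 = 54
  Item 8: 3 × 9 × 10 = 270
  Item 9: 4 × 9 × 8 = 288
  Item 10: 8 × 8 × 2 = 128
  Item 11: 6 × 2 × 5 = 60
  Item 12: 10 × 8 × 7 = 560
RPN > 55: Item 4 (180), Item 5 (504), Item 6 (224), Item 8 (270), Item 9 (288), Item 10 (128), Item 11 (60), Item 12 (560).
Sum: 180 + 504 + 224 + 270 + 288 + 128 + 60 + 560 = 2214.

2214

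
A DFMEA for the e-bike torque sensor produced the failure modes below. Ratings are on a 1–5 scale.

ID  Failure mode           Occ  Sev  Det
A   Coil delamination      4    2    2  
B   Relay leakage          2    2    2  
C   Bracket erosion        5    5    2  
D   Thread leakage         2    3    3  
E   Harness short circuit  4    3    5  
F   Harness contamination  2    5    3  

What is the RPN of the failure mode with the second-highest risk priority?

50

RPN = Severity × Occurrence × Detection:
  A: 2 × 4 × 2 = 16
  B: 2 × 2 × 2 = 8
  C: 5 × 5 × 2 = 50
  D: 3 × 2 × 3 = 18
  E: 3 × 4 × 5 = 60
  F: 5 × 2 × 3 = 30
Sorted descending: 60, 50, 30, 18, 16, 8.
The second-highest RPN is 50 (C).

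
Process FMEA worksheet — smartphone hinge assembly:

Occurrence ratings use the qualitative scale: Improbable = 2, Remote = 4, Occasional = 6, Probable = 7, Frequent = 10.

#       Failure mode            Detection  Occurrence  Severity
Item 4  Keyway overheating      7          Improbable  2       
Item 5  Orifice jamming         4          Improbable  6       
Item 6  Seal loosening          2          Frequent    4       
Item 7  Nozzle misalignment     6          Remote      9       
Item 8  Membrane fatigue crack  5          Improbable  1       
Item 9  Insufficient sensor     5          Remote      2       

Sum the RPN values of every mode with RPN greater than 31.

384

RPN = Severity × Occurrence × Detection:
  Item 4: 2 × 2 × 7 = 28
  Item 5: 6 × 2 × 4 = 48
  Item 6: 4 × 10 × 2 = 80
  Item 7: 9 × 4 × 6 = 216
  Item 8: 1 × 2 × 5 = 10
  Item 9: 2 × 4 × 5 = 40
RPN > 31: Item 5 (48), Item 6 (80), Item 7 (216), Item 9 (40).
Sum: 48 + 80 + 216 + 40 = 384.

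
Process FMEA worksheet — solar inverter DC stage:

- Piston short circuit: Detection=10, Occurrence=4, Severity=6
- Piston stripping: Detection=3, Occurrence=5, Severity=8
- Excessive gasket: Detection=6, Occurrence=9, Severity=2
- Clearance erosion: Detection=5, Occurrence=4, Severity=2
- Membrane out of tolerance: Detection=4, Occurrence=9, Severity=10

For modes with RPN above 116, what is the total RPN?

RPN = Severity × Occurrence × Detection:
  Piston short circuit: 6 × 4 × 10 = 240
  Piston stripping: 8 × 5 × 3 = 120
  Excessive gasket: 2 × 9 × 6 = 108
  Clearance erosion: 2 × 4 × 5 = 40
  Membrane out of tolerance: 10 × 9 × 4 = 360
RPN > 116: Piston short circuit (240), Piston stripping (120), Membrane out of tolerance (360).
Sum: 240 + 120 + 360 = 720.

720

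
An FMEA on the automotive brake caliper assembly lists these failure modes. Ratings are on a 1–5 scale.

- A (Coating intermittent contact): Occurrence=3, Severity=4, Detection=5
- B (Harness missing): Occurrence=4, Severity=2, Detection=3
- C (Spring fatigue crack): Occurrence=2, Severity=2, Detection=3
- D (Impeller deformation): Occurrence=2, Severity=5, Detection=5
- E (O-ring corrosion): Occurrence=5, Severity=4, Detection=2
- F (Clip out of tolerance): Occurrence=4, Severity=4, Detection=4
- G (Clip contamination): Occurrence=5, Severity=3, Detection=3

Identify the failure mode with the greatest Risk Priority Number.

F

RPN = Severity × Occurrence × Detection:
  A: 4 × 3 × 5 = 60
  B: 2 × 4 × 3 = 24
  C: 2 × 2 × 3 = 12
  D: 5 × 2 × 5 = 50
  E: 4 × 5 × 2 = 40
  F: 4 × 4 × 4 = 64
  G: 3 × 5 × 3 = 45
Highest RPN is 64 → F.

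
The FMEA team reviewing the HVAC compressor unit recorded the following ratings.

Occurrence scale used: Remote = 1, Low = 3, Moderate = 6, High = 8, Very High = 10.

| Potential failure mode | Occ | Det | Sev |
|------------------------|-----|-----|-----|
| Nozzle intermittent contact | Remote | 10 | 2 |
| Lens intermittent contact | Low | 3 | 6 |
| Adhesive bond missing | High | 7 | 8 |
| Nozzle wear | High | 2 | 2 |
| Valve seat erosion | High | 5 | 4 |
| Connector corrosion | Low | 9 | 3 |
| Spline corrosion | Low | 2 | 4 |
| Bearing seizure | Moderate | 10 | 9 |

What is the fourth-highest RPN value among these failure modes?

81

RPN = Severity × Occurrence × Detection:
  Nozzle intermittent contact: 2 × 1 × 10 = 20
  Lens intermittent contact: 6 × 3 × 3 = 54
  Adhesive bond missing: 8 × 8 × 7 = 448
  Nozzle wear: 2 × 8 × 2 = 32
  Valve seat erosion: 4 × 8 × 5 = 160
  Connector corrosion: 3 × 3 × 9 = 81
  Spline corrosion: 4 × 3 × 2 = 24
  Bearing seizure: 9 × 6 × 10 = 540
Sorted descending: 540, 448, 160, 81, 54, 32, 24, 20.
The fourth-highest RPN is 81 (Connector corrosion).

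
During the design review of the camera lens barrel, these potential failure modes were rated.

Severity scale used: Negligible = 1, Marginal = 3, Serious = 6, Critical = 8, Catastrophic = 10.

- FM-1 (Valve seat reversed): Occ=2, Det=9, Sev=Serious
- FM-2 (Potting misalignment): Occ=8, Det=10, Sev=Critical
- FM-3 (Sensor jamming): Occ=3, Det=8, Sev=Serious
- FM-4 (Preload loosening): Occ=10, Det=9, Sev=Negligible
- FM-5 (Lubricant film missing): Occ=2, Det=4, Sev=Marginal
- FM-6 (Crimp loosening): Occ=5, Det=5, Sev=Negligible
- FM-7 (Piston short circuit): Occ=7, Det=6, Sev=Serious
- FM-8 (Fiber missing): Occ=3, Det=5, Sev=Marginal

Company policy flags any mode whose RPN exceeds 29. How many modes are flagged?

6

RPN = Severity × Occurrence × Detection:
  FM-1: 6 × 2 × 9 = 108
  FM-2: 8 × 8 × 10 = 640
  FM-3: 6 × 3 × 8 = 144
  FM-4: 1 × 10 × 9 = 90
  FM-5: 3 × 2 × 4 = 24
  FM-6: 1 × 5 × 5 = 25
  FM-7: 6 × 7 × 6 = 252
  FM-8: 3 × 3 × 5 = 45
Modes with RPN > 29: FM-1 (108), FM-2 (640), FM-3 (144), FM-4 (90), FM-7 (252), FM-8 (45) → 6.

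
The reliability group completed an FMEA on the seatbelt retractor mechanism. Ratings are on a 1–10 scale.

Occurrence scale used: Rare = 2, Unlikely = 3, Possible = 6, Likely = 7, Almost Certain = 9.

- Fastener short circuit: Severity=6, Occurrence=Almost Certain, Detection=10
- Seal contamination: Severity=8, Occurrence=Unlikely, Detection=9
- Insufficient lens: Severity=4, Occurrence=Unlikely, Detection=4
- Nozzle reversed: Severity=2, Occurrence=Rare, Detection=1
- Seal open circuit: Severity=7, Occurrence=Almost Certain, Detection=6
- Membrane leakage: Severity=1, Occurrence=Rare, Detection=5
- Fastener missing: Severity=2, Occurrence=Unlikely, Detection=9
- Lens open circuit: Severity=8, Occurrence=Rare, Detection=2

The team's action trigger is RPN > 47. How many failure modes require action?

5

RPN = Severity × Occurrence × Detection:
  Fastener short circuit: 6 × 9 × 10 = 540
  Seal contamination: 8 × 3 × 9 = 216
  Insufficient lens: 4 × 3 × 4 = 48
  Nozzle reversed: 2 × 2 × 1 = 4
  Seal open circuit: 7 × 9 × 6 = 378
  Membrane leakage: 1 × 2 × 5 = 10
  Fastener missing: 2 × 3 × 9 = 54
  Lens open circuit: 8 × 2 × 2 = 32
Modes with RPN > 47: Fastener short circuit (540), Seal contamination (216), Insufficient lens (48), Seal open circuit (378), Fastener missing (54) → 5.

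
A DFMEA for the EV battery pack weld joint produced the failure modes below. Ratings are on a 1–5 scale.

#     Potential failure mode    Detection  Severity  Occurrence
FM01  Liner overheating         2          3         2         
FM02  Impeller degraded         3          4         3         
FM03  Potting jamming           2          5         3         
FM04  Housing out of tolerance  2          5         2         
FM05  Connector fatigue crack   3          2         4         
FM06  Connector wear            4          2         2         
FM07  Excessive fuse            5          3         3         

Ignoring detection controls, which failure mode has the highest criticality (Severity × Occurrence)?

FM03

Criticality = Severity × Occurrence:
  FM01: 3 × 2 = 6
  FM02: 4 × 3 = 12
  FM03: 5 × 3 = 15
  FM04: 5 × 2 = 10
  FM05: 2 × 4 = 8
  FM06: 2 × 2 = 4
  FM07: 3 × 3 = 9
Highest criticality is 15 → FM03.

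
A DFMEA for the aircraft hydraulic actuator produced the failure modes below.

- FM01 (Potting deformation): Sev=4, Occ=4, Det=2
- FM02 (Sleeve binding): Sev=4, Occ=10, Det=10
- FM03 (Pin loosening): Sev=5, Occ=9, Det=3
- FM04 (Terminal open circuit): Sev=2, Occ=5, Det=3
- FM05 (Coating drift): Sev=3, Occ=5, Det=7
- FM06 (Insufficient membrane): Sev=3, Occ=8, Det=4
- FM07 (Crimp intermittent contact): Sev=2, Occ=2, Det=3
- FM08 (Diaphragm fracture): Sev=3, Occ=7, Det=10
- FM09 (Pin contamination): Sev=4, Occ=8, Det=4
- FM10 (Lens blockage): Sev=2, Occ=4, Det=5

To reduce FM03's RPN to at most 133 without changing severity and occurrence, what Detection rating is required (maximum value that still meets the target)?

2

FM03: S=5, O=9, D=3 → current RPN = 135.
Fixed product = 45. Need 45 × D ≤ 133, so D ≤ 133/45 = 2.96.
Maximum integer Detection rating = 2 (gives RPN 90; D=3 would give 135 > 133).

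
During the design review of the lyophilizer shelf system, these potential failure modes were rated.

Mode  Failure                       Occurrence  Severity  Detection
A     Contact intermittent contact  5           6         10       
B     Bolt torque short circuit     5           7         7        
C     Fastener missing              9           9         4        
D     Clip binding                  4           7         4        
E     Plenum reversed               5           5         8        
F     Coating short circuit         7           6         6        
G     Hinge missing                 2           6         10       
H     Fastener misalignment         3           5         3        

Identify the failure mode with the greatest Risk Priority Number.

C

RPN = Severity × Occurrence × Detection:
  A: 6 × 5 × 10 = 300
  B: 7 × 5 × 7 = 245
  C: 9 × 9 × 4 = 324
  D: 7 × 4 × 4 = 112
  E: 5 × 5 × 8 = 200
  F: 6 × 7 × 6 = 252
  G: 6 × 2 × 10 = 120
  H: 5 × 3 × 3 = 45
Highest RPN is 324 → C.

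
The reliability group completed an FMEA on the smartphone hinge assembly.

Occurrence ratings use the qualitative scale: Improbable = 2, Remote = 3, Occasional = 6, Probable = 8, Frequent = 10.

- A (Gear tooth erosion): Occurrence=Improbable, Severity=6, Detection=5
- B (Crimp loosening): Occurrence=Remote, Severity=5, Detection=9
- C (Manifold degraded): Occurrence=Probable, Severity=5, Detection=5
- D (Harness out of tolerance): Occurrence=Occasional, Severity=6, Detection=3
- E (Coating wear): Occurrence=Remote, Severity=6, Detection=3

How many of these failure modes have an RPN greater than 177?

1

RPN = Severity × Occurrence × Detection:
  A: 6 × 2 × 5 = 60
  B: 5 × 3 × 9 = 135
  C: 5 × 8 × 5 = 200
  D: 6 × 6 × 3 = 108
  E: 6 × 3 × 3 = 54
Modes with RPN > 177: C (200) → 1.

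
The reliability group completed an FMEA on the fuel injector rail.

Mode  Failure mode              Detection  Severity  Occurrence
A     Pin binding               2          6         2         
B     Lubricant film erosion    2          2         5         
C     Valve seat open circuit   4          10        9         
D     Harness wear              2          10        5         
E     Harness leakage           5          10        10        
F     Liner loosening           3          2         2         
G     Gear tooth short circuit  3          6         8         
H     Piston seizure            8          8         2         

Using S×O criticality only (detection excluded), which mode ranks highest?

Criticality = Severity × Occurrence:
  A: 6 × 2 = 12
  B: 2 × 5 = 10
  C: 10 × 9 = 90
  D: 10 × 5 = 50
  E: 10 × 10 = 100
  F: 2 × 2 = 4
  G: 6 × 8 = 48
  H: 8 × 2 = 16
Highest criticality is 100 → E.

E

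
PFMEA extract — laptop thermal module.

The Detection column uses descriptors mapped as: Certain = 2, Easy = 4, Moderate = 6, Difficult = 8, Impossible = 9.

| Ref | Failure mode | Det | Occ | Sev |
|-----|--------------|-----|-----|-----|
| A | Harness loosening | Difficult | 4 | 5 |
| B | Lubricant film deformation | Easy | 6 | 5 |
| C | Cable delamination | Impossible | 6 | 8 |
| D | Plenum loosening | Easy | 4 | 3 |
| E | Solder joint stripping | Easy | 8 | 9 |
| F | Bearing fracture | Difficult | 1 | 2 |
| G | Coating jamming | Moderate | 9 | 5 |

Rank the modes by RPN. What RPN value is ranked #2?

RPN = Severity × Occurrence × Detection:
  A: 5 × 4 × 8 = 160
  B: 5 × 6 × 4 = 120
  C: 8 × 6 × 9 = 432
  D: 3 × 4 × 4 = 48
  E: 9 × 8 × 4 = 288
  F: 2 × 1 × 8 = 16
  G: 5 × 9 × 6 = 270
Sorted descending: 432, 288, 270, 160, 120, 48, 16.
The second-highest RPN is 288 (E).

288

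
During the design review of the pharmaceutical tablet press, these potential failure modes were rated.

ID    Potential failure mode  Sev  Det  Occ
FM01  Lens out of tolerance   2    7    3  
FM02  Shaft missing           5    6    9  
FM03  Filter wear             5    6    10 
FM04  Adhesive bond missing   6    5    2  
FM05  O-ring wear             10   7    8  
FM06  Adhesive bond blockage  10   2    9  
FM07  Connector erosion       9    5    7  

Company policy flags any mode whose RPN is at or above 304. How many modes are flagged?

2

RPN = Severity × Occurrence × Detection:
  FM01: 2 × 3 × 7 = 42
  FM02: 5 × 9 × 6 = 270
  FM03: 5 × 10 × 6 = 300
  FM04: 6 × 2 × 5 = 60
  FM05: 10 × 8 × 7 = 560
  FM06: 10 × 9 × 2 = 180
  FM07: 9 × 7 × 5 = 315
Modes with RPN ≥ 304: FM05 (560), FM07 (315) → 2.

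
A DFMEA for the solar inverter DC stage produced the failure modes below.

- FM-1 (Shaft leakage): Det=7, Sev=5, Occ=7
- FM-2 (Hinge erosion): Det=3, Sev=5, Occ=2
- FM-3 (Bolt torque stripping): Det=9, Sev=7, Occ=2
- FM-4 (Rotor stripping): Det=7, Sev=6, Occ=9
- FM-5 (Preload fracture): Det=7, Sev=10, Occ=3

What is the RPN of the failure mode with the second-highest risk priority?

RPN = Severity × Occurrence × Detection:
  FM-1: 5 × 7 × 7 = 245
  FM-2: 5 × 2 × 3 = 30
  FM-3: 7 × 2 × 9 = 126
  FM-4: 6 × 9 × 7 = 378
  FM-5: 10 × 3 × 7 = 210
Sorted descending: 378, 245, 210, 126, 30.
The second-highest RPN is 245 (FM-1).

245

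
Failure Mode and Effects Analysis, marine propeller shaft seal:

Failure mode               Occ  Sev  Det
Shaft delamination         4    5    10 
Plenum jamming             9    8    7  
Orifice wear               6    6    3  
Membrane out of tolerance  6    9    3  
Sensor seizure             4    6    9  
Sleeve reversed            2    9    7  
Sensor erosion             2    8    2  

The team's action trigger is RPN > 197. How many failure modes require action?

3

RPN = Severity × Occurrence × Detection:
  Shaft delamination: 5 × 4 × 10 = 200
  Plenum jamming: 8 × 9 × 7 = 504
  Orifice wear: 6 × 6 × 3 = 108
  Membrane out of tolerance: 9 × 6 × 3 = 162
  Sensor seizure: 6 × 4 × 9 = 216
  Sleeve reversed: 9 × 2 × 7 = 126
  Sensor erosion: 8 × 2 × 2 = 32
Modes with RPN > 197: Shaft delamination (200), Plenum jamming (504), Sensor seizure (216) → 3.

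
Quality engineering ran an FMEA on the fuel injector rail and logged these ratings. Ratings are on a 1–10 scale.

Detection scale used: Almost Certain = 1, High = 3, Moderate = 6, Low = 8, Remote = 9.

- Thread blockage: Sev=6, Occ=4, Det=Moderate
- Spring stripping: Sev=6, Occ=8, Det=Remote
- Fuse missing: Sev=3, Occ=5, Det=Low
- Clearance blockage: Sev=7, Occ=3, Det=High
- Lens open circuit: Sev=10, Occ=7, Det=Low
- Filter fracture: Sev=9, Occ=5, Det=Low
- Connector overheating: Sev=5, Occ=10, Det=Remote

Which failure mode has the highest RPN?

RPN = Severity × Occurrence × Detection:
  Thread blockage: 6 × 4 × 6 = 144
  Spring stripping: 6 × 8 × 9 = 432
  Fuse missing: 3 × 5 × 8 = 120
  Clearance blockage: 7 × 3 × 3 = 63
  Lens open circuit: 10 × 7 × 8 = 560
  Filter fracture: 9 × 5 × 8 = 360
  Connector overheating: 5 × 10 × 9 = 450
Highest RPN is 560 → Lens open circuit.

Lens open circuit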